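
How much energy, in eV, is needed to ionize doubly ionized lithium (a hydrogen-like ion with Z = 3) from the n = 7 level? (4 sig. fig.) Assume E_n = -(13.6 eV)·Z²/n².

E_n = −13.6 Z²/n² = −122.4/n² eV for Z = 3.
E_7 = −122.4/49 = −2.498 eV, so ionization (to E = 0) requires 2.498 eV.

2.498 eV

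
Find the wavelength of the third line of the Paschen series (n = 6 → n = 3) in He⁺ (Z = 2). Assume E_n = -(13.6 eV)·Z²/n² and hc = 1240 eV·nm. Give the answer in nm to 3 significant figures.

The Paschen series terminates on n_f = 3; the third line has n_i = 3+3 = 6.
ΔE = 54.40 × (1/3² − 1/6²) = 4.533 eV.
λ = 1240 / 4.533 = 274 nm.

274 nm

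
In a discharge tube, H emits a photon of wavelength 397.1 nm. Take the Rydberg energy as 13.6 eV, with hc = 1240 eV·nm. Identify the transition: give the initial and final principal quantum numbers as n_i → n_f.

n_i = 7, n_f = 2

The photon energy is ΔE = hc/λ = 1240 / 397.1 = 3.123 eV.
With Z = 1, ΔE = 13.60 × (1/n_f² − 1/n_i²), so 1/n_f² − 1/n_i² = 0.2296.
Trying n_f = 2 gives 1/n_i² = 0.02039, i.e. n_i ≈ 7; this pair matches.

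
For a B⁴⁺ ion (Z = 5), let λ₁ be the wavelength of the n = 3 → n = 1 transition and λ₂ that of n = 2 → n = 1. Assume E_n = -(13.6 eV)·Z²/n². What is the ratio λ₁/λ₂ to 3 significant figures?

λ ∝ 1/ΔE ∝ 1/(1/n_f² − 1/n_i²), and the Z² and hc factors cancel in the ratio.
λ₁/λ₂ = (1/1² − 1/2²)/(1/1² − 1/3²) = 0.7500/0.8889 = 0.844.

0.844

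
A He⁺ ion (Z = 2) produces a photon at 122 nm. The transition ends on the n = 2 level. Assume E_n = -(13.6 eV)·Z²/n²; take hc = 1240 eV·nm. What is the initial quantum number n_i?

The photon energy is ΔE = hc/λ = 1240 / 122 = 10.16 eV.
With Z = 2, ΔE = 54.40 × (1/n_f² − 1/n_i²), so 1/n_f² − 1/n_i² = 0.1868.
With n_f = 2: 1/n_i² = 1/4 − 0.1868 = 0.06316, so n_i ≈ 3.98.

n_i = 4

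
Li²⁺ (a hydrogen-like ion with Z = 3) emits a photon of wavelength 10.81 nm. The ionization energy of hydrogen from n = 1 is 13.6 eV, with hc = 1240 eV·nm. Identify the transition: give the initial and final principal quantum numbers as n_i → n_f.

n_i = 4, n_f = 1

The photon energy is ΔE = hc/λ = 1240 / 10.81 = 114.7 eV.
With Z = 3, ΔE = 122.4 × (1/n_f² − 1/n_i²), so 1/n_f² − 1/n_i² = 0.9372.
Trying n_f = 1 gives 1/n_i² = 0.06284, i.e. n_i ≈ 4; this pair matches.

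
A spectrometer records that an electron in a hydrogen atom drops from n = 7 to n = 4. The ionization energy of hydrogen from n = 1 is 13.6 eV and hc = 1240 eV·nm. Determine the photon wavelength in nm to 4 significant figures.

2166 nm

ΔE = 13.60 × (1/4² − 1/7²) = 13.60 × 0.04209 = 0.5724 eV.
λ = hc/ΔE = 1240 / 0.5724 = 2166 nm.
This line belongs to the Brackett series.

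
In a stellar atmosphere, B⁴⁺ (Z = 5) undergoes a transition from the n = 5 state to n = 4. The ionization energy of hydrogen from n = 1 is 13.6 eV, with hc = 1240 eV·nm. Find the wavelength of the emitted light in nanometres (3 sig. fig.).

162 nm

For Z = 5 the level energies scale as Z², so the effective Rydberg energy is 13.6 × 25 = 340.0 eV.
ΔE = 340.0 × (1/4² − 1/5²) = 340.0 × 0.02250 = 7.650 eV.
λ = hc/ΔE = 1240 / 7.650 = 162 nm.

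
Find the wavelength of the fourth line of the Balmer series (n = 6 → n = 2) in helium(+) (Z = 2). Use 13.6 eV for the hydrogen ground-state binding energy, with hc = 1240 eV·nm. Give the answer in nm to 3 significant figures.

The Balmer series terminates on n_f = 2; the fourth line has n_i = 2+4 = 6.
ΔE = 54.40 × (1/2² − 1/6²) = 12.09 eV.
λ = 1240 / 12.09 = 103 nm.

103 nm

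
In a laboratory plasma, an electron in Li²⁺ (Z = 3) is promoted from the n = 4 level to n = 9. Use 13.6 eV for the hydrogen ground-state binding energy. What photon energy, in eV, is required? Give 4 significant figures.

6.139 eV

The Bohr energies scale as Z², so for Z = 3: E_n = −122.4/n² eV.
E_9 = −122.4/81 = −1.511 eV and E_4 = −122.4/16 = −7.650 eV.
The photon energy is |E_9 − E_4| = 6.139 eV.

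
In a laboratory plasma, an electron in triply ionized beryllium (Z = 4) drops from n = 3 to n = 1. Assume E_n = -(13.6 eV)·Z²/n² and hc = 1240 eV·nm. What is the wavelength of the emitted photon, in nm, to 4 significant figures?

For Z = 4 the level energies scale as Z², so the effective Rydberg energy is 13.6 × 16 = 217.6 eV.
ΔE = 217.6 × (1/1² − 1/3²) = 217.6 × 0.8889 = 193.4 eV.
λ = hc/ΔE = 1240 / 193.4 = 6.411 nm.

6.411 nm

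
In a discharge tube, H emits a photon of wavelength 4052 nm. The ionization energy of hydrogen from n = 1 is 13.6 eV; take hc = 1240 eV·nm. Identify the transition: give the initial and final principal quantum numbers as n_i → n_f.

The photon energy is ΔE = hc/λ = 1240 / 4052 = 0.3060 eV.
With Z = 1, ΔE = 13.60 × (1/n_f² − 1/n_i²), so 1/n_f² − 1/n_i² = 0.02250.
Trying n_f = 4 gives 1/n_i² = 0.04000, i.e. n_i ≈ 5; this pair matches.

n_i = 5, n_f = 4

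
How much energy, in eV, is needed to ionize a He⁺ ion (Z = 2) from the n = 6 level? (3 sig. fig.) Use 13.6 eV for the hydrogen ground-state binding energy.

1.51 eV

E_n = −13.6 Z²/n² = −54.40/n² eV for Z = 2.
E_6 = −54.40/36 = −1.51 eV, so ionization (to E = 0) requires 1.51 eV.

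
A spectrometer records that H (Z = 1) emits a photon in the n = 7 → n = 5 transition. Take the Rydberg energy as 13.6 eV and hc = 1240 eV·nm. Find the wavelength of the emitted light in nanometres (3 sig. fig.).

ΔE = 13.60 × (1/5² − 1/7²) = 13.60 × 0.01959 = 0.2664 eV.
λ = hc/ΔE = 1240 / 0.2664 = 4650 nm.
This line belongs to the Pfund series.

4650 nm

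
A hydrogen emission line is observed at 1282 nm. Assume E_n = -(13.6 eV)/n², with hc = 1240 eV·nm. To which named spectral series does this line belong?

Paschen

ΔE = 1240/1282 = 0.9672 eV.
This matches 13.6 × (1/3² − 1/5²), so n_f = 3: the Paschen series.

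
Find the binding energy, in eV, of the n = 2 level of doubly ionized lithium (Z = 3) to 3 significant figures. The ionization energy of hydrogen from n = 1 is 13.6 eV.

E_n = −13.6 Z²/n² = −122.4/n² eV for Z = 3.
E_2 = −122.4/4 = −30.6 eV, so ionization (to E = 0) requires 30.6 eV.

30.6 eV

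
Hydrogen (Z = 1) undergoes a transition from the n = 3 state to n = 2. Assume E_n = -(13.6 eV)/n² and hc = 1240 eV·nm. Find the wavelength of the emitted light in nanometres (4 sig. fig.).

656.5 nm

ΔE = 13.60 × (1/2² − 1/3²) = 13.60 × 0.1389 = 1.889 eV.
λ = hc/ΔE = 1240 / 1.889 = 656.5 nm.
This line belongs to the Balmer series.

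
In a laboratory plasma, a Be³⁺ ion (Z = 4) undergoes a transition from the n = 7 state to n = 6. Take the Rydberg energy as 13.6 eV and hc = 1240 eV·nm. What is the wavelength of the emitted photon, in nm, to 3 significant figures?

773 nm

For Z = 4 the level energies scale as Z², so the effective Rydberg energy is 13.6 × 16 = 217.6 eV.
ΔE = 217.6 × (1/6² − 1/7²) = 217.6 × 0.007370 = 1.604 eV.
λ = hc/ΔE = 1240 / 1.604 = 773 nm.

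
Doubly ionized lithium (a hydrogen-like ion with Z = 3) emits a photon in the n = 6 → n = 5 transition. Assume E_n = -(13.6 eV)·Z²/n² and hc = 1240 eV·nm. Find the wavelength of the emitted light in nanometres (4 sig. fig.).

828.9 nm

For Z = 3 the level energies scale as Z², so the effective Rydberg energy is 13.6 × 9 = 122.4 eV.
ΔE = 122.4 × (1/5² − 1/6²) = 122.4 × 0.01222 = 1.496 eV.
λ = hc/ΔE = 1240 / 1.496 = 828.9 nm.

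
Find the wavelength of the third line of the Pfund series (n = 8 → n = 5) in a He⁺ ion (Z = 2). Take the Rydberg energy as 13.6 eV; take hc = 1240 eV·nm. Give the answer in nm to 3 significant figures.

935 nm

The Pfund series terminates on n_f = 5; the third line has n_i = 5+3 = 8.
ΔE = 54.40 × (1/5² − 1/8²) = 1.326 eV.
λ = 1240 / 1.326 = 935 nm.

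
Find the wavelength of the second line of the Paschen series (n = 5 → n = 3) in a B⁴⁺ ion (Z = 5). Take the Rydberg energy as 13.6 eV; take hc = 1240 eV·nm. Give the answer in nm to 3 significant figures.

51.3 nm

The Paschen series terminates on n_f = 3; the second line has n_i = 3+2 = 5.
ΔE = 340.0 × (1/3² − 1/5²) = 24.18 eV.
λ = 1240 / 24.18 = 51.3 nm.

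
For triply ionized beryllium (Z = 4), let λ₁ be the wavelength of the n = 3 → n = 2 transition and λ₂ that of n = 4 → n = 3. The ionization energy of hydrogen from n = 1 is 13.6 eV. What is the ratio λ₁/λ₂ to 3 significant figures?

λ ∝ 1/ΔE ∝ 1/(1/n_f² − 1/n_i²), and the Z² and hc factors cancel in the ratio.
λ₁/λ₂ = (1/3² − 1/4²)/(1/2² − 1/3²) = 0.04861/0.1389 = 0.350.

0.350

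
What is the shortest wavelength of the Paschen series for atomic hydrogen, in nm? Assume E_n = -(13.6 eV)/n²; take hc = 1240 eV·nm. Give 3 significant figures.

The Paschen series has lower level n_f = 3; the series limit corresponds to n_i → ∞.
ΔE_max = 13.6 × 1 / 3² = 1.511 eV.
λ_min = 1240 / 1.511 = 821 nm.

821 nm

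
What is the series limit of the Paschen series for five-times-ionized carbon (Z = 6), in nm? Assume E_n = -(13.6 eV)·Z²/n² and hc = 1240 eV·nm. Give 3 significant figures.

22.8 nm

The Paschen series has lower level n_f = 3; the series limit corresponds to n_i → ∞.
ΔE_max = 13.6 × 36 / 3² = 54.40 eV.
λ_min = 1240 / 54.40 = 22.8 nm.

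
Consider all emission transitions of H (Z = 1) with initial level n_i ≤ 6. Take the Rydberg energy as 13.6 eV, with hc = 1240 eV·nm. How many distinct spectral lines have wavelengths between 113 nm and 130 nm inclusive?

Enumerate all n_i → n_f pairs with 1 ≤ n_f < n_i ≤ 6 and compute λ = 1240 / [13.6·1·(1/n_f² − 1/n_i²)].
Lines falling in [113, 130] nm: 2→1 (121.6 nm).

1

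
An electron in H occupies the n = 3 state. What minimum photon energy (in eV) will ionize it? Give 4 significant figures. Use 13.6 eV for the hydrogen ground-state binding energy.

E_3 = −13.60/9 = −1.511 eV, so ionization (to E = 0) requires 1.511 eV.

1.511 eV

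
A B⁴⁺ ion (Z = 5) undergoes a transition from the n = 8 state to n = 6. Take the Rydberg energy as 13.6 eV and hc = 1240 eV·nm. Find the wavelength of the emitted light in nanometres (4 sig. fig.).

For Z = 5 the level energies scale as Z², so the effective Rydberg energy is 13.6 × 25 = 340.0 eV.
ΔE = 340.0 × (1/6² − 1/8²) = 340.0 × 0.01215 = 4.132 eV.
λ = hc/ΔE = 1240 / 4.132 = 300.1 nm.

300.1 nm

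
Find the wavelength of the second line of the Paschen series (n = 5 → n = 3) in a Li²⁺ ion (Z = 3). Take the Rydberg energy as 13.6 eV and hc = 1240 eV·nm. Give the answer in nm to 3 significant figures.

142 nm

The Paschen series terminates on n_f = 3; the second line has n_i = 3+2 = 5.
ΔE = 122.4 × (1/3² − 1/5²) = 8.704 eV.
λ = 1240 / 8.704 = 142 nm.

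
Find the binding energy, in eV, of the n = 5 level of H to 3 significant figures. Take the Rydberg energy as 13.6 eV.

E_5 = −13.60/25 = −0.544 eV, so ionization (to E = 0) requires 0.544 eV.

0.544 eV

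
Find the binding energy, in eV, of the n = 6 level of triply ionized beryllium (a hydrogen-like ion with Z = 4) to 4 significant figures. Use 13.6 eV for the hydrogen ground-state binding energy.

6.044 eV

E_n = −13.6 Z²/n² = −217.6/n² eV for Z = 4.
E_6 = −217.6/36 = −6.044 eV, so ionization (to E = 0) requires 6.044 eV.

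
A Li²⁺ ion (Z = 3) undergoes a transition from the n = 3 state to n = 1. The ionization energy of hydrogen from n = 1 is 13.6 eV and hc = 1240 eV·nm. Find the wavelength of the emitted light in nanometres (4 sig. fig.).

11.40 nm

For Z = 3 the level energies scale as Z², so the effective Rydberg energy is 13.6 × 9 = 122.4 eV.
ΔE = 122.4 × (1/1² − 1/3²) = 122.4 × 0.8889 = 108.8 eV.
λ = hc/ΔE = 1240 / 108.8 = 11.40 nm.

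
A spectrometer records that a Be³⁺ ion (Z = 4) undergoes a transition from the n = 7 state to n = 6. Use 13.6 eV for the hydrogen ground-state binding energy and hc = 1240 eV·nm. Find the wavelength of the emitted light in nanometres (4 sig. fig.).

773.2 nm

For Z = 4 the level energies scale as Z², so the effective Rydberg energy is 13.6 × 16 = 217.6 eV.
ΔE = 217.6 × (1/6² − 1/7²) = 217.6 × 0.007370 = 1.604 eV.
λ = hc/ΔE = 1240 / 1.604 = 773.2 nm.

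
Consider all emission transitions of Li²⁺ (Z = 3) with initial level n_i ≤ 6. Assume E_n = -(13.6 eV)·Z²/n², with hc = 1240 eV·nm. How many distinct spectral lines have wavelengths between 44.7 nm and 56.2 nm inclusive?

Enumerate all n_i → n_f pairs with 1 ≤ n_f < n_i ≤ 6 and compute λ = 1240 / [13.6·9·(1/n_f² − 1/n_i²)].
Lines falling in [44.7, 56.2] nm: 6→2 (45.59 nm), 5→2 (48.24 nm), 4→2 (54.03 nm).

3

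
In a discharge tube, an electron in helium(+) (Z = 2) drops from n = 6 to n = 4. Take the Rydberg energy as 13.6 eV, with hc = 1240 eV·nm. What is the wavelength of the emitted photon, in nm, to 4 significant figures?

656.5 nm

For Z = 2 the level energies scale as Z², so the effective Rydberg energy is 13.6 × 4 = 54.40 eV.
ΔE = 54.40 × (1/4² − 1/6²) = 54.40 × 0.03472 = 1.889 eV.
λ = hc/ΔE = 1240 / 1.889 = 656.5 nm.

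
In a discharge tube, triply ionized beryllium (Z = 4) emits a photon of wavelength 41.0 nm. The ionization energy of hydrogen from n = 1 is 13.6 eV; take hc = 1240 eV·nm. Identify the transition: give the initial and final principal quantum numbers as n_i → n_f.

The photon energy is ΔE = hc/λ = 1240 / 41.0 = 30.24 eV.
With Z = 4, ΔE = 217.6 × (1/n_f² − 1/n_i²), so 1/n_f² − 1/n_i² = 0.1390.
Trying n_f = 2 gives 1/n_i² = 0.1110, i.e. n_i ≈ 3; this pair matches.

n_i = 3, n_f = 2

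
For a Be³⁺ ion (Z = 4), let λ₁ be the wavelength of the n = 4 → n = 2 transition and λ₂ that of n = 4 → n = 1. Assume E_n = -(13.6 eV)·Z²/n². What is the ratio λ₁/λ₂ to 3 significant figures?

λ ∝ 1/ΔE ∝ 1/(1/n_f² − 1/n_i²), and the Z² and hc factors cancel in the ratio.
λ₁/λ₂ = (1/1² − 1/4²)/(1/2² − 1/4²) = 0.9375/0.1875 = 5.00.

5.00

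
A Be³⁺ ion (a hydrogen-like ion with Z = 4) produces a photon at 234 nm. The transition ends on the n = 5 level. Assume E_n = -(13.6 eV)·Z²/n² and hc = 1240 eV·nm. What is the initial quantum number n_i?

n_i = 8

The photon energy is ΔE = hc/λ = 1240 / 234 = 5.299 eV.
With Z = 4, ΔE = 217.6 × (1/n_f² − 1/n_i²), so 1/n_f² − 1/n_i² = 0.02435.
With n_f = 5: 1/n_i² = 1/25 − 0.02435 = 0.01565, so n_i ≈ 7.99.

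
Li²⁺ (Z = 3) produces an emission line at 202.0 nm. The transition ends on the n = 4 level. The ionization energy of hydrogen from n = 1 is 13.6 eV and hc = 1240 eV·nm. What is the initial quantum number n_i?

The photon energy is ΔE = hc/λ = 1240 / 202.0 = 6.139 eV.
With Z = 3, ΔE = 122.4 × (1/n_f² − 1/n_i²), so 1/n_f² − 1/n_i² = 0.05015.
With n_f = 4: 1/n_i² = 1/16 − 0.05015 = 0.01235, so n_i ≈ 9.00.

n_i = 9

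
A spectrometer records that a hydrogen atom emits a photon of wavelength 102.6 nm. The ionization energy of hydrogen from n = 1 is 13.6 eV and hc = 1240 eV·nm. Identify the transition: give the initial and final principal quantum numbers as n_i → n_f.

The photon energy is ΔE = hc/λ = 1240 / 102.6 = 12.09 eV.
With Z = 1, ΔE = 13.60 × (1/n_f² − 1/n_i²), so 1/n_f² − 1/n_i² = 0.8887.
Trying n_f = 1 gives 1/n_i² = 0.1113, i.e. n_i ≈ 3; this pair matches.

n_i = 3, n_f = 1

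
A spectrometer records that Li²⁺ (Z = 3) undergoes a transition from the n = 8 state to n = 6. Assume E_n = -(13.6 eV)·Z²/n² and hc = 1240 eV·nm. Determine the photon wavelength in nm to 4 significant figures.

833.6 nm

For Z = 3 the level energies scale as Z², so the effective Rydberg energy is 13.6 × 9 = 122.4 eV.
ΔE = 122.4 × (1/6² − 1/8²) = 122.4 × 0.01215 = 1.488 eV.
λ = hc/ΔE = 1240 / 1.488 = 833.6 nm.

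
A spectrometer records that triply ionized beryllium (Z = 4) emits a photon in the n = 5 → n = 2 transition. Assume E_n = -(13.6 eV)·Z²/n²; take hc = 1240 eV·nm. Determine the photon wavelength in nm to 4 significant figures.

27.14 nm

For Z = 4 the level energies scale as Z², so the effective Rydberg energy is 13.6 × 16 = 217.6 eV.
ΔE = 217.6 × (1/2² − 1/5²) = 217.6 × 0.2100 = 45.70 eV.
λ = hc/ΔE = 1240 / 45.70 = 27.14 nm.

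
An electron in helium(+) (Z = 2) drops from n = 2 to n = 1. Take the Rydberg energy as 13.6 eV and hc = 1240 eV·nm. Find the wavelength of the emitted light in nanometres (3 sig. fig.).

30.4 nm

For Z = 2 the level energies scale as Z², so the effective Rydberg energy is 13.6 × 4 = 54.40 eV.
ΔE = 54.40 × (1/1² − 1/2²) = 54.40 × 0.7500 = 40.80 eV.
λ = hc/ΔE = 1240 / 40.80 = 30.4 nm.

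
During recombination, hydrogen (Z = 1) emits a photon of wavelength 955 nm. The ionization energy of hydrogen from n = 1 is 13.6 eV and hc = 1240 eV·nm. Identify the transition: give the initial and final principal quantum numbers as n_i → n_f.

The photon energy is ΔE = hc/λ = 1240 / 955 = 1.298 eV.
With Z = 1, ΔE = 13.60 × (1/n_f² − 1/n_i²), so 1/n_f² − 1/n_i² = 0.09547.
Trying n_f = 3 gives 1/n_i² = 0.01564, i.e. n_i ≈ 8; this pair matches.

n_i = 8, n_f = 3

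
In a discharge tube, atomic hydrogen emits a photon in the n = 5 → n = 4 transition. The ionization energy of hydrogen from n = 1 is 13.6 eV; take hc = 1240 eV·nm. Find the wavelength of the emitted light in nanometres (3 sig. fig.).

ΔE = 13.60 × (1/4² − 1/5²) = 13.60 × 0.02250 = 0.3060 eV.
λ = hc/ΔE = 1240 / 0.3060 = 4050 nm.

4050 nm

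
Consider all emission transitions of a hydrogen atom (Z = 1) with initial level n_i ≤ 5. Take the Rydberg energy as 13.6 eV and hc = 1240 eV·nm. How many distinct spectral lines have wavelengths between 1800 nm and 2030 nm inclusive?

1

Enumerate all n_i → n_f pairs with 1 ≤ n_f < n_i ≤ 5 and compute λ = 1240 / [13.6·1·(1/n_f² − 1/n_i²)].
Lines falling in [1800, 2030] nm: 4→3 (1876 nm).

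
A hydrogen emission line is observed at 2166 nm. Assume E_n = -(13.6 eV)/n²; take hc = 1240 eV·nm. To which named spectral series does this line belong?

ΔE = 1240/2166 = 0.5725 eV.
This matches 13.6 × (1/4² − 1/7²), so n_f = 4: the Brackett series.

Brackett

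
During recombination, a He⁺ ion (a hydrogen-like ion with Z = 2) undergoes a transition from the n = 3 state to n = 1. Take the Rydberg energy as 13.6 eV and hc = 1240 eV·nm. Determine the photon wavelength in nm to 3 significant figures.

25.6 nm

For Z = 2 the level energies scale as Z², so the effective Rydberg energy is 13.6 × 4 = 54.40 eV.
ΔE = 54.40 × (1/1² − 1/3²) = 54.40 × 0.8889 = 48.36 eV.
λ = hc/ΔE = 1240 / 48.36 = 25.6 nm.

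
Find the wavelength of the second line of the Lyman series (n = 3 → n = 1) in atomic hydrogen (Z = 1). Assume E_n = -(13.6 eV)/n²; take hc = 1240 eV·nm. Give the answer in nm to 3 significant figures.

103 nm

The Lyman series terminates on n_f = 1; the second line has n_i = 1+2 = 3.
ΔE = 13.60 × (1/1² − 1/3²) = 12.09 eV.
λ = 1240 / 12.09 = 103 nm.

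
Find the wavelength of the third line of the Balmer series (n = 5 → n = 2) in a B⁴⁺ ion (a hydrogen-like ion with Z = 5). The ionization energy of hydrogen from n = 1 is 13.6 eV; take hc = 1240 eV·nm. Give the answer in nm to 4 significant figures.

The Balmer series terminates on n_f = 2; the third line has n_i = 2+3 = 5.
ΔE = 340.0 × (1/2² − 1/5²) = 71.40 eV.
λ = 1240 / 71.40 = 17.37 nm.

17.37 nm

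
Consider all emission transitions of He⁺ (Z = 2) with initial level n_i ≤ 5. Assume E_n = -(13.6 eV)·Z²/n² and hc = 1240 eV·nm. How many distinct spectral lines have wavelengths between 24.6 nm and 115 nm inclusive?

Enumerate all n_i → n_f pairs with 1 ≤ n_f < n_i ≤ 5 and compute λ = 1240 / [13.6·4·(1/n_f² − 1/n_i²)].
Lines falling in [24.6, 115] nm: 3→1 (25.64 nm), 2→1 (30.39 nm), 5→2 (108.5 nm).

3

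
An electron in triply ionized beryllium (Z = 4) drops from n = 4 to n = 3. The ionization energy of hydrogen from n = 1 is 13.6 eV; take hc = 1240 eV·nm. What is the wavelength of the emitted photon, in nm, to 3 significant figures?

117 nm

For Z = 4 the level energies scale as Z², so the effective Rydberg energy is 13.6 × 16 = 217.6 eV.
ΔE = 217.6 × (1/3² − 1/4²) = 217.6 × 0.04861 = 10.58 eV.
λ = hc/ΔE = 1240 / 10.58 = 117 nm.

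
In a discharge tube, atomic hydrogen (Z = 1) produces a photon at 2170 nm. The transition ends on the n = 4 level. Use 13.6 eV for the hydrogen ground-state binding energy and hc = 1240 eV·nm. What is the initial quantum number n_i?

The photon energy is ΔE = hc/λ = 1240 / 2170 = 0.5714 eV.
With Z = 1, ΔE = 13.60 × (1/n_f² − 1/n_i²), so 1/n_f² − 1/n_i² = 0.04202.
With n_f = 4: 1/n_i² = 1/16 − 0.04202 = 0.02048, so n_i ≈ 6.99.

n_i = 7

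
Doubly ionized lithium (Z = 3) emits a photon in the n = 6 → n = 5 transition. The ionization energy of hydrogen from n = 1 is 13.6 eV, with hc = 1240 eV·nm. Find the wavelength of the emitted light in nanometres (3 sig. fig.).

829 nm

For Z = 3 the level energies scale as Z², so the effective Rydberg energy is 13.6 × 9 = 122.4 eV.
ΔE = 122.4 × (1/5² − 1/6²) = 122.4 × 0.01222 = 1.496 eV.
λ = hc/ΔE = 1240 / 1.496 = 829 nm.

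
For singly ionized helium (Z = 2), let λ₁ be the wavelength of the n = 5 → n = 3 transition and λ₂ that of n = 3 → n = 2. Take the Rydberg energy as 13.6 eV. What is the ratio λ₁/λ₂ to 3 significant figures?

λ ∝ 1/ΔE ∝ 1/(1/n_f² − 1/n_i²), and the Z² and hc factors cancel in the ratio.
λ₁/λ₂ = (1/2² − 1/3²)/(1/3² − 1/5²) = 0.1389/0.07111 = 1.95.

1.95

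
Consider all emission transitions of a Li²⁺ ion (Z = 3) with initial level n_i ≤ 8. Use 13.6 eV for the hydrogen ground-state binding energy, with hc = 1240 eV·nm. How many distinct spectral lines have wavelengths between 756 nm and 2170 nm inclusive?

Enumerate all n_i → n_f pairs with 1 ≤ n_f < n_i ≤ 8 and compute λ = 1240 / [13.6·9·(1/n_f² − 1/n_i²)].
Lines falling in [756, 2170] nm: 6→5 (828.9 nm), 8→6 (833.6 nm), 7→6 (1375 nm), 8→7 (2118 nm).

4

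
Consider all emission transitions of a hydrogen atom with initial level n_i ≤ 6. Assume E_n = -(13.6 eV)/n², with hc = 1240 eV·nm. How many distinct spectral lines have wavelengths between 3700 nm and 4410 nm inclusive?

Enumerate all n_i → n_f pairs with 1 ≤ n_f < n_i ≤ 6 and compute λ = 1240 / [13.6·1·(1/n_f² − 1/n_i²)].
Lines falling in [3700, 4410] nm: 5→4 (4052 nm).

1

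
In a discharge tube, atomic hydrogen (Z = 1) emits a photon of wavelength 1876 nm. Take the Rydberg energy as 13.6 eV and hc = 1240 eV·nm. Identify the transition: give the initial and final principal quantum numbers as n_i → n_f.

The photon energy is ΔE = hc/λ = 1240 / 1876 = 0.6610 eV.
With Z = 1, ΔE = 13.60 × (1/n_f² − 1/n_i²), so 1/n_f² − 1/n_i² = 0.04860.
Trying n_f = 3 gives 1/n_i² = 0.06251, i.e. n_i ≈ 4; this pair matches.

n_i = 4, n_f = 3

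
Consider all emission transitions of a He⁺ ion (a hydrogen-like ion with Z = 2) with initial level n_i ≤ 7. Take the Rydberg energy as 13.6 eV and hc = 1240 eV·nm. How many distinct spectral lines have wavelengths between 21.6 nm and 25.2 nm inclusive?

4

Enumerate all n_i → n_f pairs with 1 ≤ n_f < n_i ≤ 7 and compute λ = 1240 / [13.6·4·(1/n_f² − 1/n_i²)].
Lines falling in [21.6, 25.2] nm: 7→1 (23.27 nm), 6→1 (23.45 nm), 5→1 (23.74 nm), 4→1 (24.31 nm).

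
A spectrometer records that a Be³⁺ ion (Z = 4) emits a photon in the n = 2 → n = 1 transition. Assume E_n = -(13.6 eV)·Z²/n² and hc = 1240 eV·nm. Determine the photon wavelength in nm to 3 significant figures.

For Z = 4 the level energies scale as Z², so the effective Rydberg energy is 13.6 × 16 = 217.6 eV.
ΔE = 217.6 × (1/1² − 1/2²) = 217.6 × 0.7500 = 163.2 eV.
λ = hc/ΔE = 1240 / 163.2 = 7.60 nm.

7.60 nm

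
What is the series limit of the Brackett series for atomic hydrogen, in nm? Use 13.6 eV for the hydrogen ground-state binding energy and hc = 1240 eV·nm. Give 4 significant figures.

1459 nm

The Brackett series has lower level n_f = 4; the series limit corresponds to n_i → ∞.
ΔE_max = 13.6 × 1 / 4² = 0.8500 eV.
λ_min = 1240 / 0.8500 = 1459 nm.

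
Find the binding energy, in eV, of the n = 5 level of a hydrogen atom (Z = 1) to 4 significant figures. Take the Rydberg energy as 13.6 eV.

0.5440 eV

E_5 = −13.60/25 = −0.5440 eV, so ionization (to E = 0) requires 0.5440 eV.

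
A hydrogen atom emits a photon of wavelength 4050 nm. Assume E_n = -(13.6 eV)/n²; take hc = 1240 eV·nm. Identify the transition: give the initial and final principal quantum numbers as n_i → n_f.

The photon energy is ΔE = hc/λ = 1240 / 4050 = 0.3062 eV.
With Z = 1, ΔE = 13.60 × (1/n_f² − 1/n_i²), so 1/n_f² − 1/n_i² = 0.02251.
Trying n_f = 4 gives 1/n_i² = 0.03999, i.e. n_i ≈ 5; this pair matches.

n_i = 5, n_f = 4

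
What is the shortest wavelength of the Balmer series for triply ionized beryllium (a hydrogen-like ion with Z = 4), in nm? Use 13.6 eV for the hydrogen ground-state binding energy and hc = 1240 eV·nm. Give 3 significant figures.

The Balmer series has lower level n_f = 2; the series limit corresponds to n_i → ∞.
ΔE_max = 13.6 × 16 / 2² = 54.40 eV.
λ_min = 1240 / 54.40 = 22.8 nm.

22.8 nm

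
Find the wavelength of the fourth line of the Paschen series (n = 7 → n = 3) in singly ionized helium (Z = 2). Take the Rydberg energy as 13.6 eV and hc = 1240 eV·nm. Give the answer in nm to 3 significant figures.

The Paschen series terminates on n_f = 3; the fourth line has n_i = 3+4 = 7.
ΔE = 54.40 × (1/3² − 1/7²) = 4.934 eV.
λ = 1240 / 4.934 = 251 nm.

251 nm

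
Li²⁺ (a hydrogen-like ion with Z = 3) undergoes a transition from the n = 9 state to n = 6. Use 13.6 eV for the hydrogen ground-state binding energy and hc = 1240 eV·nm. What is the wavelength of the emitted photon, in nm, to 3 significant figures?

656 nm

For Z = 3 the level energies scale as Z², so the effective Rydberg energy is 13.6 × 9 = 122.4 eV.
ΔE = 122.4 × (1/6² − 1/9²) = 122.4 × 0.01543 = 1.889 eV.
λ = hc/ΔE = 1240 / 1.889 = 656 nm.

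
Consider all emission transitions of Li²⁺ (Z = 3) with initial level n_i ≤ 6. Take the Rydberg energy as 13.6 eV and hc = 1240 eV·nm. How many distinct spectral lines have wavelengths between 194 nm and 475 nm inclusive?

Enumerate all n_i → n_f pairs with 1 ≤ n_f < n_i ≤ 6 and compute λ = 1240 / [13.6·9·(1/n_f² − 1/n_i²)].
Lines falling in [194, 475] nm: 4→3 (208.4 nm), 6→4 (291.8 nm), 5→4 (450.3 nm).

3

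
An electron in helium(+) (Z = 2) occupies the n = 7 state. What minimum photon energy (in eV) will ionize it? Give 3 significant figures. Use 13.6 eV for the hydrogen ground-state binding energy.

E_n = −13.6 Z²/n² = −54.40/n² eV for Z = 2.
E_7 = −54.40/49 = −1.11 eV, so ionization (to E = 0) requires 1.11 eV.

1.11 eV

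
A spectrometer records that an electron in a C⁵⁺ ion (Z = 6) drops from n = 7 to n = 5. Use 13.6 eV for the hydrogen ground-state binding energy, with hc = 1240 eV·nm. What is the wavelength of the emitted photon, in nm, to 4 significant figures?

129.3 nm

For Z = 6 the level energies scale as Z², so the effective Rydberg energy is 13.6 × 36 = 489.6 eV.
ΔE = 489.6 × (1/5² − 1/7²) = 489.6 × 0.01959 = 9.592 eV.
λ = hc/ΔE = 1240 / 9.592 = 129.3 nm.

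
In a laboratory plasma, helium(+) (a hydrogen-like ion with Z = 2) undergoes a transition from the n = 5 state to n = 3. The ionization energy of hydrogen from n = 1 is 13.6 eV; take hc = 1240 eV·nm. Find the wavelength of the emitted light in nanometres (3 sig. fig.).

For Z = 2 the level energies scale as Z², so the effective Rydberg energy is 13.6 × 4 = 54.40 eV.
ΔE = 54.40 × (1/3² − 1/5²) = 54.40 × 0.07111 = 3.868 eV.
λ = hc/ΔE = 1240 / 3.868 = 321 nm.

321 nm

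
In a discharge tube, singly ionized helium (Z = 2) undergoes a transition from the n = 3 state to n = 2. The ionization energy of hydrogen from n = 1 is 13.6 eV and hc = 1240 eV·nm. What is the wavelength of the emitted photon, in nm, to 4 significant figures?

For Z = 2 the level energies scale as Z², so the effective Rydberg energy is 13.6 × 4 = 54.40 eV.
ΔE = 54.40 × (1/2² − 1/3²) = 54.40 × 0.1389 = 7.556 eV.
λ = hc/ΔE = 1240 / 7.556 = 164.1 nm.

164.1 nm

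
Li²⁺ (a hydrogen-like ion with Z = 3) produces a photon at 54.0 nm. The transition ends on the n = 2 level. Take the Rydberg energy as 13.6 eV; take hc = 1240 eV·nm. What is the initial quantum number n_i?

The photon energy is ΔE = hc/λ = 1240 / 54.0 = 22.96 eV.
With Z = 3, ΔE = 122.4 × (1/n_f² − 1/n_i²), so 1/n_f² − 1/n_i² = 0.1876.
With n_f = 2: 1/n_i² = 1/4 − 0.1876 = 0.06239, so n_i ≈ 4.00.

n_i = 4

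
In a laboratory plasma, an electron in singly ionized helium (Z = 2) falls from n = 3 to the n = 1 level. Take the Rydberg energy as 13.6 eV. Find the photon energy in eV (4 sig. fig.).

48.36 eV

The Bohr energies scale as Z², so for Z = 2: E_n = −54.40/n² eV.
E_3 = −54.40/9 = −6.044 eV and E_1 = −54.40/1 = −54.40 eV.
The photon energy is |E_3 − E_1| = 48.36 eV.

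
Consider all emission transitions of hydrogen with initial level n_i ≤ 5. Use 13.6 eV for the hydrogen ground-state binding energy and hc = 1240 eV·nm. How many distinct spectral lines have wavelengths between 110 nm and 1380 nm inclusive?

Enumerate all n_i → n_f pairs with 1 ≤ n_f < n_i ≤ 5 and compute λ = 1240 / [13.6·1·(1/n_f² − 1/n_i²)].
Lines falling in [110, 1380] nm: 2→1 (121.6 nm), 5→2 (434.2 nm), 4→2 (486.3 nm), 3→2 (656.5 nm), 5→3 (1282 nm).

5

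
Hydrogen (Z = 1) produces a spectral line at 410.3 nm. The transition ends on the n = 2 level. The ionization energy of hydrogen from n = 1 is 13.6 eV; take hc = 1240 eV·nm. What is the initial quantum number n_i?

The photon energy is ΔE = hc/λ = 1240 / 410.3 = 3.022 eV.
With Z = 1, ΔE = 13.60 × (1/n_f² − 1/n_i²), so 1/n_f² − 1/n_i² = 0.2222.
With n_f = 2: 1/n_i² = 1/4 − 0.2222 = 0.02778, so n_i ≈ 6.00.

n_i = 6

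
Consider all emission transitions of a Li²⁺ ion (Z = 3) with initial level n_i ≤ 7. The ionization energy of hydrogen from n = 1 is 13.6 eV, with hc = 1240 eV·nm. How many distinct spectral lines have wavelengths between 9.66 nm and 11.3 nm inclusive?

4

Enumerate all n_i → n_f pairs with 1 ≤ n_f < n_i ≤ 7 and compute λ = 1240 / [13.6·9·(1/n_f² − 1/n_i²)].
Lines falling in [9.66, 11.3] nm: 7→1 (10.34 nm), 6→1 (10.42 nm), 5→1 (10.55 nm), 4→1 (10.81 nm).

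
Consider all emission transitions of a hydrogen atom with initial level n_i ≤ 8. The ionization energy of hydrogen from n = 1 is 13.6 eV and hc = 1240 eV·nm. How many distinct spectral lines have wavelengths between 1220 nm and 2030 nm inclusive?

3

Enumerate all n_i → n_f pairs with 1 ≤ n_f < n_i ≤ 8 and compute λ = 1240 / [13.6·1·(1/n_f² − 1/n_i²)].
Lines falling in [1220, 2030] nm: 5→3 (1282 nm), 4→3 (1876 nm), 8→4 (1945 nm).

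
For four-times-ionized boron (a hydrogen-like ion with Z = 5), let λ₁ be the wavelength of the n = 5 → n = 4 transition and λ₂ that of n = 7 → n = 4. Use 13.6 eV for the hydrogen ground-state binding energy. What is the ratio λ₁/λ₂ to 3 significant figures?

λ ∝ 1/ΔE ∝ 1/(1/n_f² − 1/n_i²), and the Z² and hc factors cancel in the ratio.
λ₁/λ₂ = (1/4² − 1/7²)/(1/4² − 1/5²) = 0.04209/0.02250 = 1.87.

1.87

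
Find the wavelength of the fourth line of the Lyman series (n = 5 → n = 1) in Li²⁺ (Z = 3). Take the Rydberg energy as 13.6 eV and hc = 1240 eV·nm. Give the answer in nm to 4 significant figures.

10.55 nm

The Lyman series terminates on n_f = 1; the fourth line has n_i = 1+4 = 5.
ΔE = 122.4 × (1/1² − 1/5²) = 117.5 eV.
λ = 1240 / 117.5 = 10.55 nm.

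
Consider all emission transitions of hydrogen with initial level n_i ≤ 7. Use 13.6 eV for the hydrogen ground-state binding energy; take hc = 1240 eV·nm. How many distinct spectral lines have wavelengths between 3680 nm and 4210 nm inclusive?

Enumerate all n_i → n_f pairs with 1 ≤ n_f < n_i ≤ 7 and compute λ = 1240 / [13.6·1·(1/n_f² − 1/n_i²)].
Lines falling in [3680, 4210] nm: 5→4 (4052 nm).

1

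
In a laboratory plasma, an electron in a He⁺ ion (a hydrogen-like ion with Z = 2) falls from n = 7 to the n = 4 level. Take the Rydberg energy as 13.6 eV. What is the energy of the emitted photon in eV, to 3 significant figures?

2.29 eV

The Bohr energies scale as Z², so for Z = 2: E_n = −54.40/n² eV.
E_7 = −54.40/49 = −1.110 eV and E_4 = −54.40/16 = −3.400 eV.
The photon energy is |E_7 − E_4| = 2.29 eV.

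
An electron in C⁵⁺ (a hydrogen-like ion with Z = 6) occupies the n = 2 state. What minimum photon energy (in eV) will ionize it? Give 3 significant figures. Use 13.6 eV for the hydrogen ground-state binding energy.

122 eV

E_n = −13.6 Z²/n² = −489.6/n² eV for Z = 6.
E_2 = −489.6/4 = −122 eV, so ionization (to E = 0) requires 122 eV.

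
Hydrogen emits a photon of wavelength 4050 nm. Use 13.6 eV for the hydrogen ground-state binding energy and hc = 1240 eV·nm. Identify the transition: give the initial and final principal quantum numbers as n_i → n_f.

n_i = 5, n_f = 4

The photon energy is ΔE = hc/λ = 1240 / 4050 = 0.3062 eV.
With Z = 1, ΔE = 13.60 × (1/n_f² − 1/n_i²), so 1/n_f² − 1/n_i² = 0.02251.
Trying n_f = 4 gives 1/n_i² = 0.03999, i.e. n_i ≈ 5; this pair matches.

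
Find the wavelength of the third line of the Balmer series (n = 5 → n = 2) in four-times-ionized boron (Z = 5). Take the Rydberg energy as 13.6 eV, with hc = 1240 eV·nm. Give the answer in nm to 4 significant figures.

17.37 nm

The Balmer series terminates on n_f = 2; the third line has n_i = 2+3 = 5.
ΔE = 340.0 × (1/2² − 1/5²) = 71.40 eV.
λ = 1240 / 71.40 = 17.37 nm.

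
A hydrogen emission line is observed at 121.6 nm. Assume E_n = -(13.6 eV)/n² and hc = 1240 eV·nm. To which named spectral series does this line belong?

Lyman

ΔE = 1240/121.6 = 10.20 eV.
This matches 13.6 × (1/1² − 1/2²), so n_f = 1: the Lyman series.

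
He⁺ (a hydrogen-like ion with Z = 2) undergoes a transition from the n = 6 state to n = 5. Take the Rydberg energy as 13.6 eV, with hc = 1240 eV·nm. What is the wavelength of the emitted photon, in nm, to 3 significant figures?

For Z = 2 the level energies scale as Z², so the effective Rydberg energy is 13.6 × 4 = 54.40 eV.
ΔE = 54.40 × (1/5² − 1/6²) = 54.40 × 0.01222 = 0.6649 eV.
λ = hc/ΔE = 1240 / 0.6649 = 1860 nm.

1860 nm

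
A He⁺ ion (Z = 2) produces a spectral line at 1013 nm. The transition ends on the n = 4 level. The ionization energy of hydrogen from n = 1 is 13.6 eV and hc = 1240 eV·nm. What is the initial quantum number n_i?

n_i = 5

The photon energy is ΔE = hc/λ = 1240 / 1013 = 1.224 eV.
With Z = 2, ΔE = 54.40 × (1/n_f² − 1/n_i²), so 1/n_f² − 1/n_i² = 0.02250.
With n_f = 4: 1/n_i² = 1/16 − 0.02250 = 0.04000, so n_i ≈ 5.00.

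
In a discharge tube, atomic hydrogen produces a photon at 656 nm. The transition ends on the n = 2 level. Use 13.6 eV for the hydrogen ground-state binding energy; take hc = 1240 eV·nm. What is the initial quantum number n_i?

n_i = 3

The photon energy is ΔE = hc/λ = 1240 / 656 = 1.890 eV.
With Z = 1, ΔE = 13.60 × (1/n_f² − 1/n_i²), so 1/n_f² − 1/n_i² = 0.1390.
With n_f = 2: 1/n_i² = 1/4 − 0.1390 = 0.1110, so n_i ≈ 3.00.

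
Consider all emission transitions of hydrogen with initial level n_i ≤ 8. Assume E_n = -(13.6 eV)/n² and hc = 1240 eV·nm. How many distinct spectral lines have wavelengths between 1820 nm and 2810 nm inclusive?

Enumerate all n_i → n_f pairs with 1 ≤ n_f < n_i ≤ 8 and compute λ = 1240 / [13.6·1·(1/n_f² − 1/n_i²)].
Lines falling in [1820, 2810] nm: 4→3 (1876 nm), 8→4 (1945 nm), 7→4 (2166 nm), 6→4 (2626 nm).

4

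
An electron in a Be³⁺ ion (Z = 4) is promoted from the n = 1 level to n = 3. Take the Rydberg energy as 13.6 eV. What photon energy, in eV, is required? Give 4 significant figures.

The Bohr energies scale as Z², so for Z = 4: E_n = −217.6/n² eV.
E_3 = −217.6/9 = −24.18 eV and E_1 = −217.6/1 = −217.6 eV.
The photon energy is |E_3 − E_1| = 193.4 eV.

193.4 eV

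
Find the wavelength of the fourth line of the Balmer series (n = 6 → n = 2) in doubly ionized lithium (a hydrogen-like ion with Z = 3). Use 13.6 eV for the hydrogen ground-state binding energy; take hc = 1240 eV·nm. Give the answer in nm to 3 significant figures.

The Balmer series terminates on n_f = 2; the fourth line has n_i = 2+4 = 6.
ΔE = 122.4 × (1/2² − 1/6²) = 27.20 eV.
λ = 1240 / 27.20 = 45.6 nm.

45.6 nm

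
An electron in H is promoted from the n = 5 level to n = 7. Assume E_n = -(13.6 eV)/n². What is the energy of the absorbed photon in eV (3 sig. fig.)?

E_7 = −13.60/49 = −0.2776 eV and E_5 = −13.60/25 = −0.5440 eV.
The photon energy is |E_7 − E_5| = 0.266 eV.

0.266 eV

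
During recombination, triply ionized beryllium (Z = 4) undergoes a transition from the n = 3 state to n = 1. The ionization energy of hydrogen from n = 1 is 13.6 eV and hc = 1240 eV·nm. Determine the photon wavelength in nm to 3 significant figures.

6.41 nm

For Z = 4 the level energies scale as Z², so the effective Rydberg energy is 13.6 × 16 = 217.6 eV.
ΔE = 217.6 × (1/1² − 1/3²) = 217.6 × 0.8889 = 193.4 eV.
λ = hc/ΔE = 1240 / 193.4 = 6.41 nm.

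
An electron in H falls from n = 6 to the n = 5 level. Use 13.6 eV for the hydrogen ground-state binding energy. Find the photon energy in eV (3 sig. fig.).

E_6 = −13.60/36 = −0.3778 eV and E_5 = −13.60/25 = −0.5440 eV.
The photon energy is |E_6 − E_5| = 0.166 eV.

0.166 eV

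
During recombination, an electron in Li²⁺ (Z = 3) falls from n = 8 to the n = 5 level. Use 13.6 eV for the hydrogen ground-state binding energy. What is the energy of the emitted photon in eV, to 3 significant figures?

2.98 eV

The Bohr energies scale as Z², so for Z = 3: E_n = −122.4/n² eV.
E_8 = −122.4/64 = −1.913 eV and E_5 = −122.4/25 = −4.896 eV.
The photon energy is |E_8 − E_5| = 2.98 eV.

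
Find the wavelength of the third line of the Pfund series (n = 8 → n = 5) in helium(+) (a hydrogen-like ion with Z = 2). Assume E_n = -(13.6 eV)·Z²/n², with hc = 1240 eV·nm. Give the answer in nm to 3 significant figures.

935 nm

The Pfund series terminates on n_f = 5; the third line has n_i = 5+3 = 8.
ΔE = 54.40 × (1/5² − 1/8²) = 1.326 eV.
λ = 1240 / 1.326 = 935 nm.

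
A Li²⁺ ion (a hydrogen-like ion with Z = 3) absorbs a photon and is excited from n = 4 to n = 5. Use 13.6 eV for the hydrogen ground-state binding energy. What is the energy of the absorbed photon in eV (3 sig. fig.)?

2.75 eV

The Bohr energies scale as Z², so for Z = 3: E_n = −122.4/n² eV.
E_5 = −122.4/25 = −4.896 eV and E_4 = −122.4/16 = −7.650 eV.
The photon energy is |E_5 − E_4| = 2.75 eV.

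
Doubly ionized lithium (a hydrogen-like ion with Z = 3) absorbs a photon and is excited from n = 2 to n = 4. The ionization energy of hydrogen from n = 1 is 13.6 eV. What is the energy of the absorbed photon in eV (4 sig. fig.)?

The Bohr energies scale as Z², so for Z = 3: E_n = −122.4/n² eV.
E_4 = −122.4/16 = −7.650 eV and E_2 = −122.4/4 = −30.60 eV.
The photon energy is |E_4 − E_2| = 22.95 eV.

22.95 eV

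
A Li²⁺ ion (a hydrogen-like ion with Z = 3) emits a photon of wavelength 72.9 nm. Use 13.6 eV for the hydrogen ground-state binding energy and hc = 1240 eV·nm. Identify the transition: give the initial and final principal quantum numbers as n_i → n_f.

n_i = 3, n_f = 2

The photon energy is ΔE = hc/λ = 1240 / 72.9 = 17.01 eV.
With Z = 3, ΔE = 122.4 × (1/n_f² − 1/n_i²), so 1/n_f² − 1/n_i² = 0.1390.
Trying n_f = 2 gives 1/n_i² = 0.1110, i.e. n_i ≈ 3; this pair matches.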